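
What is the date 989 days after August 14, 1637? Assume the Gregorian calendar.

+365 (one year) → Aug 14, 1638 (624 left).
+365 (one year) → Aug 14, 1639 (259 left).
Aug has 31 days: +18 → Sep 1, 1639 (241 left).
Sep has 30 days: +30 → Oct 1, 1639 (211 left).
Oct has 31 days: +31 → Nov 1, 1639 (180 left).
Nov has 30 days: +30 → Dec 1, 1639 (150 left).
Dec has 31 days: +31 → Jan 1, 1640 (119 left).
Jan has 31 days: +31 → Feb 1, 1640 (88 left).
Feb has 29 days: +29 → Mar 1, 1640 (59 left).
Mar has 31 days: +31 → Apr 1, 1640 (28 left).
+28 → Apr 29, 1640.

April 29, 1640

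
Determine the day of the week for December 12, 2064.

Doomsday rule: the anchor day for the 2000s is Tuesday. For year 64: 64÷12 = 5 r 4, and 4÷4 = 1, so 5+4+1 = 10.
Tuesday + 10 ≡ Friday — that's 2064's doomsday.
In December the doomsday date is Dec 12.
Dec 12 is the doomsday itself: Friday.

Friday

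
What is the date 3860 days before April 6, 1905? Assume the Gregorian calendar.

September 10, 1894

−365 (one year) → Apr 6, 1904 (3495 left).
−366 (one year; includes Feb 29, 1904) → Apr 6, 1903 (3129 left).
−365 (one year) → Apr 6, 1902 (2764 left).
−365 (one year) → Apr 6, 1901 (2399 left).
−365 (one year) → Apr 6, 1900 (2034 left).
−365 (one year) → Apr 6, 1899 (1669 left).
−365 (one year) → Apr 6, 1898 (1304 left).
−365 (one year) → Apr 6, 1897 (939 left).
−365 (one year) → Apr 6, 1896 (574 left).
−366 (one year; includes Feb 29, 1896) → Apr 6, 1895 (208 left).
−6 → Mar 31, 1895 (end of Mar, 31 days; 202 left).
−31 → Feb 28, 1895 (end of Feb, 28 days; 171 left).
−28 → Jan 31, 1895 (end of Jan, 31 days; 143 left).
−31 → Dec 31, 1894 (end of Dec, 31 days; 112 left).
−31 → Nov 30, 1894 (end of Nov, 30 days; 81 left).
−30 → Oct 31, 1894 (end of Oct, 31 days; 51 left).
−31 → Sep 30, 1894 (end of Sep, 30 days; 20 left).
−20 → Sep 10, 1894.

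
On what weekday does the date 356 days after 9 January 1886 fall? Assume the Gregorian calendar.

First find the weekday of Jan 9, 1886. Doomsday rule: the anchor day for the 1800s is Friday. For year 86: 86÷12 = 7 r 2, and 2÷4 = 0, so 7+2+0 = 9.
Friday + 9 ≡ Sunday — that's 1886's doomsday.
In January the doomsday date is Jan 3 (1886 is not a leap year).
Jan 9 is 6 days after Jan 3; 6 mod 7 = 6, so Sunday + 6 = Saturday.
356 mod 7 = 6, so 356 days after a Saturday is Saturday + 6 = Friday.

Friday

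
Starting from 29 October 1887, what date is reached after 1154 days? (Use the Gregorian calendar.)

December 26, 1890

+366 (one year; includes Feb 29, 1888) → Oct 29, 1888 (788 left).
+365 (one year) → Oct 29, 1889 (423 left).
+365 (one year) → Oct 29, 1890 (58 left).
Oct has 31 days: +3 → Nov 1, 1890 (55 left).
Nov has 30 days: +30 → Dec 1, 1890 (25 left).
+25 → Dec 26, 1890.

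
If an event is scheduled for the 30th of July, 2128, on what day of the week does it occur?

Friday

Doomsday rule: the anchor day for the 2100s is Sunday. For year 28: 28÷12 = 2 r 4, and 4÷4 = 1, so 2+4+1 = 7.
Sunday + 7 ≡ Sunday — that's 2128's doomsday.
In July the doomsday date is Jul 11.
Jul 30 is 19 days after Jul 11; 19 mod 7 = 5, so Sunday + 5 = Friday.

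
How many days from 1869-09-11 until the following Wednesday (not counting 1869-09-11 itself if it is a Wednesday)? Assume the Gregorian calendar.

Sep 11, 1869 is a Saturday.
From Saturday to the next Wednesday is 4 days.

4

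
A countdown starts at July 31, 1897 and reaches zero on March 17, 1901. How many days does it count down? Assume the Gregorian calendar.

1324

Jul 31, 1897 → Jul 31, 1898: 365 days.
Jul 31, 1898 → Jul 31, 1899: 365 days.
Jul 31, 1899 → Jul 31, 1900: 365 days.
Jul 31, 1900 → Aug 31, 1900: 31 days (July has 31).
Aug 31, 1900 → Sep 30, 1900: 30 days (August has 31).
Sep 30, 1900 → Oct 30, 1900: 30 days (September has 30).
Oct 30, 1900 → Nov 30, 1900: 31 days (October has 31).
Nov 30, 1900 → Dec 30, 1900: 30 days (November has 30).
Dec 30, 1900 → Jan 30, 1901: 31 days (December has 31).
Jan 30, 1901 → Feb 28, 1901: 29 days (January has 31).
Feb 28, 1901 → Mar 17, 1901: 17 days.
Total: 1324 days.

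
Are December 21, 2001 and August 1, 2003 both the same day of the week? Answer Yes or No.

From Dec 21, 2001 to Aug 1, 2003 is 588 days.
588 mod 7 = 0, so they are the same weekday.
(Dec 21, 2001 is a Friday; Aug 1, 2003 is a Friday.)

Yes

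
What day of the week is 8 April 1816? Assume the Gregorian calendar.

Doomsday rule: the anchor day for the 1800s is Friday. For year 16: 16÷12 = 1 r 4, and 4÷4 = 1, so 1+4+1 = 6.
Friday + 6 ≡ Thursday — that's 1816's doomsday.
In April the doomsday date is Apr 4.
Apr 8 is 4 days after Apr 4; 4 mod 7 = 4, so Thursday + 4 = Monday.

Monday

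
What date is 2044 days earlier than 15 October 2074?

−365 (one year) → Oct 15, 2073 (1679 left).
−365 (one year) → Oct 15, 2072 (1314 left).
−366 (one year; includes Feb 29, 2072) → Oct 15, 2071 (948 left).
−365 (one year) → Oct 15, 2070 (583 left).
−365 (one year) → Oct 15, 2069 (218 left).
−15 → Sep 30, 2069 (end of Sep, 30 days; 203 left).
−30 → Aug 31, 2069 (end of Aug, 31 days; 173 left).
−31 → Jul 31, 2069 (end of Jul, 31 days; 142 left).
−31 → Jun 30, 2069 (end of Jun, 30 days; 111 left).
−30 → May 31, 2069 (end of May, 31 days; 81 left).
−31 → Apr 30, 2069 (end of Apr, 30 days; 50 left).
−30 → Mar 31, 2069 (end of Mar, 31 days; 20 left).
−20 → Mar 11, 2069.

March 11, 2069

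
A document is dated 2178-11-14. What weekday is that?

Doomsday rule: the anchor day for the 2100s is Sunday. For year 78: 78÷12 = 6 r 6, and 6÷4 = 1, so 6+6+1 = 13.
Sunday + 13 ≡ Saturday — that's 2178's doomsday.
In November the doomsday date is Nov 7.
Nov 14 is 7 days after Nov 7; 7 mod 7 = 0, so Saturday + 0 = Saturday.

Saturday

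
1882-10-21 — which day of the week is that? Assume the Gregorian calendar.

Saturday

Doomsday rule: the anchor day for the 1800s is Friday. For year 82: 82÷12 = 6 r 10, and 10÷4 = 2, so 6+10+2 = 18.
Friday + 18 ≡ Tuesday — that's 1882's doomsday.
In October the doomsday date is Oct 10.
Oct 21 is 11 days after Oct 10; 11 mod 7 = 4, so Tuesday + 4 = Saturday.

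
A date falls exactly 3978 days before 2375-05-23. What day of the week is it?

Wednesday

May 23, 2375 is a Friday.
3978 mod 7 = 2, so 3978 days before a Friday is Friday − 2 = Wednesday.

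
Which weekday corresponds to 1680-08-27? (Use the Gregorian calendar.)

Doomsday rule: the anchor day for the 1600s is Tuesday. For year 80: 80÷12 = 6 r 8, and 8÷4 = 2, so 6+8+2 = 16.
Tuesday + 16 ≡ Thursday — that's 1680's doomsday.
In August the doomsday date is Aug 8.
Aug 27 is 19 days after Aug 8; 19 mod 7 = 5, so Thursday + 5 = Tuesday.

Tuesday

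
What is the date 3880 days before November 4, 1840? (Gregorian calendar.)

−366 (one year; includes Feb 29, 1840) → Nov 4, 1839 (3514 left).
−365 (one year) → Nov 4, 1838 (3149 left).
−365 (one year) → Nov 4, 1837 (2784 left).
−365 (one year) → Nov 4, 1836 (2419 left).
−366 (one year; includes Feb 29, 1836) → Nov 4, 1835 (2053 left).
−365 (one year) → Nov 4, 1834 (1688 left).
−365 (one year) → Nov 4, 1833 (1323 left).
−365 (one year) → Nov 4, 1832 (958 left).
−366 (one year; includes Feb 29, 1832) → Nov 4, 1831 (592 left).
−365 (one year) → Nov 4, 1830 (227 left).
−4 → Oct 31, 1830 (end of Oct, 31 days; 223 left).
−31 → Sep 30, 1830 (end of Sep, 30 days; 192 left).
−30 → Aug 31, 1830 (end of Aug, 31 days; 162 left).
−31 → Jul 31, 1830 (end of Jul, 31 days; 131 left).
−31 → Jun 30, 1830 (end of Jun, 30 days; 100 left).
−30 → May 31, 1830 (end of May, 31 days; 70 left).
−31 → Apr 30, 1830 (end of Apr, 30 days; 39 left).
−30 → Mar 31, 1830 (end of Mar, 31 days; 9 left).
−9 → Mar 22, 1830.

March 22, 1830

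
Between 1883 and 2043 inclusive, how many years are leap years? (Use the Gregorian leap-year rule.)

Multiples of 4 in [1883,2043]: 40.
Of those, multiples of 100: 2 (not leap unless ÷400).
Multiples of 400: 1.
Leap years = 40 − 2 + 1 = 39.

39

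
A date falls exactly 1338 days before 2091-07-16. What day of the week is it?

Jul 16, 2091 is a Monday.
1338 mod 7 = 1, so 1338 days before a Monday is Monday − 1 = Sunday.

Sunday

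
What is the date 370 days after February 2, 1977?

Feb has 28 days: +27 → Mar 1, 1977 (343 left).
Mar has 31 days: +31 → Apr 1, 1977 (312 left).
Apr has 30 days: +30 → May 1, 1977 (282 left).
May has 31 days: +31 → Jun 1, 1977 (251 left).
Jun has 30 days: +30 → Jul 1, 1977 (221 left).
Jul has 31 days: +31 → Aug 1, 1977 (190 left).
Aug has 31 days: +31 → Sep 1, 1977 (159 left).
Sep has 30 days: +30 → Oct 1, 1977 (129 left).
Oct has 31 days: +31 → Nov 1, 1977 (98 left).
Nov has 30 days: +30 → Dec 1, 1977 (68 left).
Dec has 31 days: +31 → Jan 1, 1978 (37 left).
Jan has 31 days: +31 → Feb 1, 1978 (6 left).
+6 → Feb 7, 1978.

February 7, 1978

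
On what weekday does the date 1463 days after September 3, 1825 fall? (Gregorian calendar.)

Saturday

First find the weekday of Sep 3, 1825. Doomsday rule: the anchor day for the 1800s is Friday. For year 25: 25÷12 = 2 r 1, and 1÷4 = 0, so 2+1+0 = 3.
Friday + 3 ≡ Monday — that's 1825's doomsday.
In September the doomsday date is Sep 5.
Sep 3 is 2 days before Sep 5; 2 mod 7 = 2, so Monday − 2 = Saturday.
1463 mod 7 = 0, so 1463 days after a Saturday is Saturday + 0 = Saturday.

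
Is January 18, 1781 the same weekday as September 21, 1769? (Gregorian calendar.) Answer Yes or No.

Yes

From Sep 21, 1769 to Jan 18, 1781 is 4137 days.
4137 mod 7 = 0, so they are the same weekday.
(Sep 21, 1769 is a Thursday; Jan 18, 1781 is a Thursday.)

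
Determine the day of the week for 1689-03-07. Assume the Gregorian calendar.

Monday

Doomsday rule: the anchor day for the 1600s is Tuesday. For year 89: 89÷12 = 7 r 5, and 5÷4 = 1, so 7+5+1 = 13.
Tuesday + 13 ≡ Monday — that's 1689's doomsday.
In March the doomsday date is Mar 14.
Mar 7 is 7 days before Mar 14; 7 mod 7 = 0, so Monday − 0 = Monday.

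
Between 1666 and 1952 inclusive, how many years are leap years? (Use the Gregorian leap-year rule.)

69

Multiples of 4 in [1666,1952]: 72.
Of those, multiples of 100: 3 (not leap unless ÷400).
Multiples of 400: 0.
Leap years = 72 − 3 + 0 = 69.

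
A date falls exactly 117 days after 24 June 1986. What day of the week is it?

Jun 24, 1986 is a Tuesday.
117 mod 7 = 5, so 117 days after a Tuesday is Tuesday + 5 = Sunday.

Sunday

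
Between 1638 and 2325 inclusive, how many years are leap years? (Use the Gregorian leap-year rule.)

Multiples of 4 in [1638,2325]: 172.
Of those, multiples of 100: 7 (not leap unless ÷400).
Multiples of 400: 1.
Leap years = 172 − 7 + 1 = 166.

166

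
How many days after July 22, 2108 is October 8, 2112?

1539

Jul 22, 2108 → Jul 22, 2109: 365 days.
Jul 22, 2109 → Jul 22, 2110: 365 days.
Jul 22, 2110 → Jul 22, 2111: 365 days.
Jul 22, 2111 → Jul 22, 2112: 366 days (Feb 29, 2112 is in that span).
Jul 22, 2112 → Aug 22, 2112: 31 days (July has 31).
Aug 22, 2112 → Sep 22, 2112: 31 days (August has 31).
Sep 22, 2112 → Oct 8, 2112: 16 days.
Total: 1539 days.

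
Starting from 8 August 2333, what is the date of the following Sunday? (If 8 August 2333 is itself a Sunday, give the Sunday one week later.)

Aug 8, 2333 is a Tuesday.
From Tuesday to the next Sunday is 5 days.
Aug 8, 2333 + 5 = Aug 13, 2333.

August 13, 2333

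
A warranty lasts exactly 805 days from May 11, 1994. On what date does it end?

July 24, 1996

+365 (one year) → May 11, 1995 (440 left).
+366 (one year; includes Feb 29, 1996) → May 11, 1996 (74 left).
May has 31 days: +21 → Jun 1, 1996 (53 left).
Jun has 30 days: +30 → Jul 1, 1996 (23 left).
+23 → Jul 24, 1996.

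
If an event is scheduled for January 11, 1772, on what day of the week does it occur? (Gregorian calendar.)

Doomsday rule: the anchor day for the 1700s is Sunday. For year 72: 72÷12 = 6 r 0, and 0÷4 = 0, so 6+0+0 = 6.
Sunday + 6 ≡ Saturday — that's 1772's doomsday.
In January the doomsday date is Jan 4 (1772 is a leap year (divisible by 4)).
Jan 11 is 7 days after Jan 4; 7 mod 7 = 0, so Saturday + 0 = Saturday.

Saturday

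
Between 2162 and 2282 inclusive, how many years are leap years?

29

Multiples of 4 in [2162,2282]: 30.
Of those, multiples of 100: 1 (not leap unless ÷400).
Multiples of 400: 0.
Leap years = 30 − 1 + 0 = 29.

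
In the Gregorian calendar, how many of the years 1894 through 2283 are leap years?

Multiples of 4 in [1894,2283]: 97.
Of those, multiples of 100: 4 (not leap unless ÷400).
Multiples of 400: 1.
Leap years = 97 − 4 + 1 = 94.

94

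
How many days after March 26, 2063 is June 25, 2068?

1918

Mar 26, 2063 → Mar 26, 2064: 366 days (Feb 29, 2064 is in that span).
Mar 26, 2064 → Mar 26, 2065: 365 days.
Mar 26, 2065 → Mar 26, 2066: 365 days.
Mar 26, 2066 → Mar 26, 2067: 365 days.
Mar 26, 2067 → Mar 26, 2068: 366 days (Feb 29, 2068 is in that span).
Mar 26, 2068 → Apr 26, 2068: 31 days (March has 31).
Apr 26, 2068 → May 26, 2068: 30 days (April has 30).
May 26, 2068 → Jun 25, 2068: 30 days.
Total: 1918 days.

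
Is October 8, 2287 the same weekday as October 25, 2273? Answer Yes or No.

Yes

From Oct 25, 2273 to Oct 8, 2287 is 5096 days.
5096 mod 7 = 0, so they are the same weekday.
(Oct 25, 2273 is a Saturday; Oct 8, 2287 is a Saturday.)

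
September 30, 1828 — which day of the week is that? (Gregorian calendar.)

Doomsday rule: the anchor day for the 1800s is Friday. For year 28: 28÷12 = 2 r 4, and 4÷4 = 1, so 2+4+1 = 7.
Friday + 7 ≡ Friday — that's 1828's doomsday.
In September the doomsday date is Sep 5.
Sep 30 is 25 days after Sep 5; 25 mod 7 = 4, so Friday + 4 = Tuesday.

Tuesday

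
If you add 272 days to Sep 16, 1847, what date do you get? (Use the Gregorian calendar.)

Sep has 30 days: +15 → Oct 1, 1847 (257 left).
Oct has 31 days: +31 → Nov 1, 1847 (226 left).
Nov has 30 days: +30 → Dec 1, 1847 (196 left).
Dec has 31 days: +31 → Jan 1, 1848 (165 left).
Jan has 31 days: +31 → Feb 1, 1848 (134 left).
Feb has 29 days: +29 → Mar 1, 1848 (105 left).
Mar has 31 days: +31 → Apr 1, 1848 (74 left).
Apr has 30 days: +30 → May 1, 1848 (44 left).
May has 31 days: +31 → Jun 1, 1848 (13 left).
+13 → Jun 14, 1848.

June 14, 1848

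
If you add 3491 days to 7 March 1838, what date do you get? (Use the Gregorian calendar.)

September 27, 1847

+365 (one year) → Mar 7, 1839 (3126 left).
+366 (one year; includes Feb 29, 1840) → Mar 7, 1840 (2760 left).
+365 (one year) → Mar 7, 1841 (2395 left).
+365 (one year) → Mar 7, 1842 (2030 left).
+365 (one year) → Mar 7, 1843 (1665 left).
+366 (one year; includes Feb 29, 1844) → Mar 7, 1844 (1299 left).
+365 (one year) → Mar 7, 1845 (934 left).
+365 (one year) → Mar 7, 1846 (569 left).
+365 (one year) → Mar 7, 1847 (204 left).
Mar has 31 days: +25 → Apr 1, 1847 (179 left).
Apr has 30 days: +30 → May 1, 1847 (149 left).
May has 31 days: +31 → Jun 1, 1847 (118 left).
Jun has 30 days: +30 → Jul 1, 1847 (88 left).
Jul has 31 days: +31 → Aug 1, 1847 (57 left).
Aug has 31 days: +31 → Sep 1, 1847 (26 left).
+26 → Sep 27, 1847.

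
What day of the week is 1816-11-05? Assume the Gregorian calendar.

Tuesday

Doomsday rule: the anchor day for the 1800s is Friday. For year 16: 16÷12 = 1 r 4, and 4÷4 = 1, so 1+4+1 = 6.
Friday + 6 ≡ Thursday — that's 1816's doomsday.
In November the doomsday date is Nov 7.
Nov 5 is 2 days before Nov 7; 2 mod 7 = 2, so Thursday − 2 = Tuesday.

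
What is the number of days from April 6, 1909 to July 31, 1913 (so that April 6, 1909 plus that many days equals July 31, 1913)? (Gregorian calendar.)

Apr 6, 1909 → Apr 6, 1910: 365 days.
Apr 6, 1910 → Apr 6, 1911: 365 days.
Apr 6, 1911 → Apr 6, 1912: 366 days (Feb 29, 1912 is in that span).
Apr 6, 1912 → Apr 6, 1913: 365 days.
Apr 6, 1913 → May 6, 1913: 30 days (April has 30).
May 6, 1913 → Jun 6, 1913: 31 days (May has 31).
Jun 6, 1913 → Jul 6, 1913: 30 days (June has 30).
Jul 6, 1913 → Jul 31, 1913: 25 days.
Total: 1577 days.

1577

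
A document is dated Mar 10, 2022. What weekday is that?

January 1, 2022 is a Saturday.
Jan 1, 2022 → Feb 1, 2022: 31 days (January has 31).
Feb 1, 2022 → Mar 1, 2022: 28 days (February has 28).
Mar 1, 2022 → Mar 10, 2022: 9 days.
Total: 68 days.
68 mod 7 = 5, so Saturday + 5 = Thursday.

Thursday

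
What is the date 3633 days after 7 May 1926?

April 17, 1936

+365 (one year) → May 7, 1927 (3268 left).
+366 (one year; includes Feb 29, 1928) → May 7, 1928 (2902 left).
+365 (one year) → May 7, 1929 (2537 left).
+365 (one year) → May 7, 1930 (2172 left).
+365 (one year) → May 7, 1931 (1807 left).
+366 (one year; includes Feb 29, 1932) → May 7, 1932 (1441 left).
+365 (one year) → May 7, 1933 (1076 left).
+365 (one year) → May 7, 1934 (711 left).
+365 (one year) → May 7, 1935 (346 left).
May has 31 days: +25 → Jun 1, 1935 (321 left).
Jun has 30 days: +30 → Jul 1, 1935 (291 left).
Jul has 31 days: +31 → Aug 1, 1935 (260 left).
Aug has 31 days: +31 → Sep 1, 1935 (229 left).
Sep has 30 days: +30 → Oct 1, 1935 (199 left).
Oct has 31 days: +31 → Nov 1, 1935 (168 left).
Nov has 30 days: +30 → Dec 1, 1935 (138 left).
Dec has 31 days: +31 → Jan 1, 1936 (107 left).
Jan has 31 days: +31 → Feb 1, 1936 (76 left).
Feb has 29 days: +29 → Mar 1, 1936 (47 left).
Mar has 31 days: +31 → Apr 1, 1936 (16 left).
+16 → Apr 17, 1936.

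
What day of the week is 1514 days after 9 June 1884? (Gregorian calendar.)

Wednesday

First find the weekday of Jun 9, 1884. Doomsday rule: the anchor day for the 1800s is Friday. For year 84: 84÷12 = 7 r 0, and 0÷4 = 0, so 7+0+0 = 7.
Friday + 7 ≡ Friday — that's 1884's doomsday.
In June the doomsday date is Jun 6.
Jun 9 is 3 days after Jun 6; 3 mod 7 = 3, so Friday + 3 = Monday.
1514 mod 7 = 2, so 1514 days after a Monday is Monday + 2 = Wednesday.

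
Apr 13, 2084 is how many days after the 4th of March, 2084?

Mar 4, 2084 → Apr 4, 2084: 31 days (March has 31).
Apr 4, 2084 → Apr 13, 2084: 9 days.
Total: 40 days.

40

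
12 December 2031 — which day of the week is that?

Friday

January 1, 2031 is a Wednesday.
Jan 1, 2031 → Feb 1, 2031: 31 days (January has 31).
Feb 1, 2031 → Mar 1, 2031: 28 days (February has 28).
Mar 1, 2031 → Apr 1, 2031: 31 days (March has 31).
Apr 1, 2031 → May 1, 2031: 30 days (April has 30).
May 1, 2031 → Jun 1, 2031: 31 days (May has 31).
Jun 1, 2031 → Jul 1, 2031: 30 days (June has 30).
Jul 1, 2031 → Aug 1, 2031: 31 days (July has 31).
Aug 1, 2031 → Sep 1, 2031: 31 days (August has 31).
Sep 1, 2031 → Oct 1, 2031: 30 days (September has 30).
Oct 1, 2031 → Nov 1, 2031: 31 days (October has 31).
Nov 1, 2031 → Dec 1, 2031: 30 days (November has 30).
Dec 1, 2031 → Dec 12, 2031: 11 days.
Total: 345 days.
345 mod 7 = 2, so Wednesday + 2 = Friday.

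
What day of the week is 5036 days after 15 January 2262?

Jan 15, 2262 is a Wednesday.
5036 mod 7 = 3, so 5036 days after a Wednesday is Wednesday + 3 = Saturday.

Saturday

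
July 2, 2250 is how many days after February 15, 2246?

Feb 15, 2246 → Feb 15, 2247: 365 days.
Feb 15, 2247 → Feb 15, 2248: 365 days.
Feb 15, 2248 → Feb 15, 2249: 366 days (Feb 29, 2248 is in that span).
Feb 15, 2249 → Feb 15, 2250: 365 days.
Feb 15, 2250 → Mar 15, 2250: 28 days (February has 28).
Mar 15, 2250 → Apr 15, 2250: 31 days (March has 31).
Apr 15, 2250 → May 15, 2250: 30 days (April has 30).
May 15, 2250 → Jun 15, 2250: 31 days (May has 31).
Jun 15, 2250 → Jul 2, 2250: 17 days.
Total: 1598 days.

1598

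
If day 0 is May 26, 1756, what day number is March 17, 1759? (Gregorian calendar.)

1025

May 26, 1756 → May 26, 1757: 365 days.
May 26, 1757 → May 26, 1758: 365 days.
May 26, 1758 → Jun 26, 1758: 31 days (May has 31).
Jun 26, 1758 → Jul 26, 1758: 30 days (June has 30).
Jul 26, 1758 → Aug 26, 1758: 31 days (July has 31).
Aug 26, 1758 → Sep 26, 1758: 31 days (August has 31).
Sep 26, 1758 → Oct 26, 1758: 30 days (September has 30).
Oct 26, 1758 → Nov 26, 1758: 31 days (October has 31).
Nov 26, 1758 → Dec 26, 1758: 30 days (November has 30).
Dec 26, 1758 → Jan 26, 1759: 31 days (December has 31).
Jan 26, 1759 → Feb 26, 1759: 31 days (January has 31).
Feb 26, 1759 → Mar 17, 1759: 19 days.
Total: 1025 days.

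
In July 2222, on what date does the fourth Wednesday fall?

July 1, 2222 is a Monday.
The first Wednesday is therefore July 3 (2 days later).
The fourth Wednesday is 3 + 3×7 = July 24.

July 24, 2222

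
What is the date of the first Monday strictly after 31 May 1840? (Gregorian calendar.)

June 1, 1840

May 31, 1840 is a Sunday.
From Sunday to the next Monday is 1 day.
May 31, 1840 + 1 = Jun 1, 1840.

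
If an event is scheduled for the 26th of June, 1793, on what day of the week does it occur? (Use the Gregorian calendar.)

Doomsday rule: the anchor day for the 1700s is Sunday. For year 93: 93÷12 = 7 r 9, and 9÷4 = 2, so 7+9+2 = 18.
Sunday + 18 ≡ Thursday — that's 1793's doomsday.
In June the doomsday date is Jun 6.
Jun 26 is 20 days after Jun 6; 20 mod 7 = 6, so Thursday + 6 = Wednesday.

Wednesday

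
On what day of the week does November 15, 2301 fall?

Friday

Doomsday rule: the anchor day for the 2300s is Wednesday. For year 01: 1÷12 = 0 r 1, and 1÷4 = 0, so 0+1+0 = 1.
Wednesday + 1 ≡ Thursday — that's 2301's doomsday.
In November the doomsday date is Nov 7.
Nov 15 is 8 days after Nov 7; 8 mod 7 = 1, so Thursday + 1 = Friday.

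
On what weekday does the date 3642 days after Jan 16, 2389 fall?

Wednesday

First find the weekday of Jan 16, 2389. Doomsday rule: the anchor day for the 2300s is Wednesday. For year 89: 89÷12 = 7 r 5, and 5÷4 = 1, so 7+5+1 = 13.
Wednesday + 13 ≡ Tuesday — that's 2389's doomsday.
In January the doomsday date is Jan 3 (2389 is not a leap year).
Jan 16 is 13 days after Jan 3; 13 mod 7 = 6, so Tuesday + 6 = Monday.
3642 mod 7 = 2, so 3642 days after a Monday is Monday + 2 = Wednesday.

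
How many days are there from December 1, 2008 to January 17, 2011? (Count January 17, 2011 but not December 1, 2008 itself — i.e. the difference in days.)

Dec 1, 2008 → Dec 1, 2009: 365 days.
Dec 1, 2009 → Dec 1, 2010: 365 days.
Dec 1, 2010 → Jan 1, 2011: 31 days (December has 31).
Jan 1, 2011 → Jan 17, 2011: 16 days.
Total: 777 days.

777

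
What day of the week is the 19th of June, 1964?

Friday

Doomsday rule: the anchor day for the 1900s is Wednesday. For year 64: 64÷12 = 5 r 4, and 4÷4 = 1, so 5+4+1 = 10.
Wednesday + 10 ≡ Saturday — that's 1964's doomsday.
In June the doomsday date is Jun 6.
Jun 19 is 13 days after Jun 6; 13 mod 7 = 6, so Saturday + 6 = Friday.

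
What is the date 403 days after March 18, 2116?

+365 (one year) → Mar 18, 2117 (38 left).
Mar has 31 days: +14 → Apr 1, 2117 (24 left).
+24 → Apr 25, 2117.

April 25, 2117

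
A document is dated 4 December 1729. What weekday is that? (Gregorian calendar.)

Sunday

Doomsday rule: the anchor day for the 1700s is Sunday. For year 29: 29÷12 = 2 r 5, and 5÷4 = 1, so 2+5+1 = 8.
Sunday + 8 ≡ Monday — that's 1729's doomsday.
In December the doomsday date is Dec 12.
Dec 4 is 8 days before Dec 12; 8 mod 7 = 1, so Monday − 1 = Sunday.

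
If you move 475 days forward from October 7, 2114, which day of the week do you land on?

Saturday

Oct 7, 2114 is a Sunday.
475 mod 7 = 6, so 475 days after a Sunday is Sunday + 6 = Saturday.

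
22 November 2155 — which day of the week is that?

January 1, 2155 is a Wednesday.
Jan 1, 2155 → Feb 1, 2155: 31 days (January has 31).
Feb 1, 2155 → Mar 1, 2155: 28 days (February has 28).
Mar 1, 2155 → Apr 1, 2155: 31 days (March has 31).
Apr 1, 2155 → May 1, 2155: 30 days (April has 30).
May 1, 2155 → Jun 1, 2155: 31 days (May has 31).
Jun 1, 2155 → Jul 1, 2155: 30 days (June has 30).
Jul 1, 2155 → Aug 1, 2155: 31 days (July has 31).
Aug 1, 2155 → Sep 1, 2155: 31 days (August has 31).
Sep 1, 2155 → Oct 1, 2155: 30 days (September has 30).
Oct 1, 2155 → Nov 1, 2155: 31 days (October has 31).
Nov 1, 2155 → Nov 22, 2155: 21 days.
Total: 325 days.
325 mod 7 = 3, so Wednesday + 3 = Saturday.

Saturday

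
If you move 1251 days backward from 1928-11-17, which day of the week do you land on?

First find the weekday of Nov 17, 1928. Doomsday rule: the anchor day for the 1900s is Wednesday. For year 28: 28÷12 = 2 r 4, and 4÷4 = 1, so 2+4+1 = 7.
Wednesday + 7 ≡ Wednesday — that's 1928's doomsday.
In November the doomsday date is Nov 7.
Nov 17 is 10 days after Nov 7; 10 mod 7 = 3, so Wednesday + 3 = Saturday.
1251 mod 7 = 5, so 1251 days before a Saturday is Saturday − 5 = Monday.

Monday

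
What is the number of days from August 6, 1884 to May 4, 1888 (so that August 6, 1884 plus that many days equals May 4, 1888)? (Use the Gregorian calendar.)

Aug 6, 1884 → Aug 6, 1885: 365 days.
Aug 6, 1885 → Aug 6, 1886: 365 days.
Aug 6, 1886 → Aug 6, 1887: 365 days.
Aug 6, 1887 → Sep 6, 1887: 31 days (August has 31).
Sep 6, 1887 → Oct 6, 1887: 30 days (September has 30).
Oct 6, 1887 → Nov 6, 1887: 31 days (October has 31).
Nov 6, 1887 → Dec 6, 1887: 30 days (November has 30).
Dec 6, 1887 → Jan 6, 1888: 31 days (December has 31).
Jan 6, 1888 → Feb 6, 1888: 31 days (January has 31).
Feb 6, 1888 → Mar 6, 1888: 29 days (February has 29).
Mar 6, 1888 → Apr 6, 1888: 31 days (March has 31).
Apr 6, 1888 → May 4, 1888: 28 days.
Total: 1367 days.

1367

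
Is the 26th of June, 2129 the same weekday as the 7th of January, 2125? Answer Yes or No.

From Jan 7, 2125 to Jun 26, 2129 is 1631 days.
1631 mod 7 = 0, so they are the same weekday.
(Jan 7, 2125 is a Sunday; Jun 26, 2129 is a Sunday.)

Yes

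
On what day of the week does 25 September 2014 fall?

Thursday

January 1, 2014 is a Wednesday.
Jan 1, 2014 → Feb 1, 2014: 31 days (January has 31).
Feb 1, 2014 → Mar 1, 2014: 28 days (February has 28).
Mar 1, 2014 → Apr 1, 2014: 31 days (March has 31).
Apr 1, 2014 → May 1, 2014: 30 days (April has 30).
May 1, 2014 → Jun 1, 2014: 31 days (May has 31).
Jun 1, 2014 → Jul 1, 2014: 30 days (June has 30).
Jul 1, 2014 → Aug 1, 2014: 31 days (July has 31).
Aug 1, 2014 → Sep 1, 2014: 31 days (August has 31).
Sep 1, 2014 → Sep 25, 2014: 24 days.
Total: 267 days.
267 mod 7 = 1, so Wednesday + 1 = Thursday.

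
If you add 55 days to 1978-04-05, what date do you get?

May 30, 1978

Apr has 30 days: +26 → May 1, 1978 (29 left).
+29 → May 30, 1978.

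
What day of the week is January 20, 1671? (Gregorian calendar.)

Tuesday

Doomsday rule: the anchor day for the 1600s is Tuesday. For year 71: 71÷12 = 5 r 11, and 11÷4 = 2, so 5+11+2 = 18.
Tuesday + 18 ≡ Saturday — that's 1671's doomsday.
In January the doomsday date is Jan 3 (1671 is not a leap year).
Jan 20 is 17 days after Jan 3; 17 mod 7 = 3, so Saturday + 3 = Tuesday.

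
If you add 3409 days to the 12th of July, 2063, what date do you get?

+366 (one year; includes Feb 29, 2064) → Jul 12, 2064 (3043 left).
+365 (one year) → Jul 12, 2065 (2678 left).
+365 (one year) → Jul 12, 2066 (2313 left).
+365 (one year) → Jul 12, 2067 (1948 left).
+366 (one year; includes Feb 29, 2068) → Jul 12, 2068 (1582 left).
+365 (one year) → Jul 12, 2069 (1217 left).
+365 (one year) → Jul 12, 2070 (852 left).
+365 (one year) → Jul 12, 2071 (487 left).
+366 (one year; includes Feb 29, 2072) → Jul 12, 2072 (121 left).
Jul has 31 days: +20 → Aug 1, 2072 (101 left).
Aug has 31 days: +31 → Sep 1, 2072 (70 left).
Sep has 30 days: +30 → Oct 1, 2072 (40 left).
Oct has 31 days: +31 → Nov 1, 2072 (9 left).
+9 → Nov 10, 2072.

November 10, 2072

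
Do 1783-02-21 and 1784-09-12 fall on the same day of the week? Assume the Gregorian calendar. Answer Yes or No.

No

From Feb 21, 1783 to Sep 12, 1784 is 569 days.
569 mod 7 = 2, so they are different weekdays.
(Feb 21, 1783 is a Friday; Sep 12, 1784 is a Sunday.)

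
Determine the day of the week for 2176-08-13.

January 1, 2176 is a Monday.
Jan 1, 2176 → Feb 1, 2176: 31 days (January has 31).
Feb 1, 2176 → Mar 1, 2176: 29 days (February has 29).
Mar 1, 2176 → Apr 1, 2176: 31 days (March has 31).
Apr 1, 2176 → May 1, 2176: 30 days (April has 30).
May 1, 2176 → Jun 1, 2176: 31 days (May has 31).
Jun 1, 2176 → Jul 1, 2176: 30 days (June has 30).
Jul 1, 2176 → Aug 1, 2176: 31 days (July has 31).
Aug 1, 2176 → Aug 13, 2176: 12 days.
Total: 225 days.
225 mod 7 = 1, so Monday + 1 = Tuesday.

Tuesday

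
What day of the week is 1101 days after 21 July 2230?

Jul 21, 2230 is a Wednesday.
1101 mod 7 = 2, so 1101 days after a Wednesday is Wednesday + 2 = Friday.

Friday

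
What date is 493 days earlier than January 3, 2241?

−366 (one year; includes Feb 29, 2240) → Jan 3, 2240 (127 left).
−3 → Dec 31, 2239 (end of Dec, 31 days; 124 left).
−31 → Nov 30, 2239 (end of Nov, 30 days; 93 left).
−30 → Oct 31, 2239 (end of Oct, 31 days; 63 left).
−31 → Sep 30, 2239 (end of Sep, 30 days; 32 left).
−30 → Aug 31, 2239 (end of Aug, 31 days; 2 left).
−2 → Aug 29, 2239.

August 29, 2239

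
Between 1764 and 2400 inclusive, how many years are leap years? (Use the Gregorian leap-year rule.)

Multiples of 4 in [1764,2400]: 160.
Of those, multiples of 100: 7 (not leap unless ÷400).
Multiples of 400: 2.
Leap years = 160 − 7 + 2 = 155.

155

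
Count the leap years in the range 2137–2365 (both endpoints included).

55

Multiples of 4 in [2137,2365]: 57.
Of those, multiples of 100: 2 (not leap unless ÷400).
Multiples of 400: 0.
Leap years = 57 − 2 + 0 = 55.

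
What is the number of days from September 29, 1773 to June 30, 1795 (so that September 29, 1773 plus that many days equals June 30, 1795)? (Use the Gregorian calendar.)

7944

Sep 29, 1773 → Sep 29, 1774: 365 days.
Sep 29, 1774 → Sep 29, 1775: 365 days.
Sep 29, 1775 → Sep 29, 1776: 366 days (Feb 29, 1776 is in that span).
Sep 29, 1776 → Sep 29, 1777: 365 days.
Sep 29, 1777 → Sep 29, 1778: 365 days.
Sep 29, 1778 → Sep 29, 1779: 365 days.
Sep 29, 1779 → Sep 29, 1780: 366 days (Feb 29, 1780 is in that span).
Sep 29, 1780 → Sep 29, 1781: 365 days.
Sep 29, 1781 → Sep 29, 1782: 365 days.
Sep 29, 1782 → Sep 29, 1783: 365 days.
Sep 29, 1783 → Sep 29, 1784: 366 days (Feb 29, 1784 is in that span).
Sep 29, 1784 → Sep 29, 1785: 365 days.
Sep 29, 1785 → Sep 29, 1786: 365 days.
Sep 29, 1786 → Sep 29, 1787: 365 days.
Sep 29, 1787 → Sep 29, 1788: 366 days (Feb 29, 1788 is in that span).
Sep 29, 1788 → Sep 29, 1789: 365 days.
Sep 29, 1789 → Sep 29, 1790: 365 days.
Sep 29, 1790 → Sep 29, 1791: 365 days.
Sep 29, 1791 → Sep 29, 1792: 366 days (Feb 29, 1792 is in that span).
Sep 29, 1792 → Sep 29, 1793: 365 days.
Sep 29, 1793 → Sep 29, 1794: 365 days.
Sep 29, 1794 → Oct 29, 1794: 30 days (September has 30).
Oct 29, 1794 → Nov 29, 1794: 31 days (October has 31).
Nov 29, 1794 → Dec 29, 1794: 30 days (November has 30).
Dec 29, 1794 → Jan 29, 1795: 31 days (December has 31).
Jan 29, 1795 → Feb 28, 1795: 30 days (January has 31).
Feb 28, 1795 → Mar 28, 1795: 28 days (February has 28).
Mar 28, 1795 → Apr 28, 1795: 31 days (March has 31).
Apr 28, 1795 → May 28, 1795: 30 days (April has 30).
May 28, 1795 → Jun 28, 1795: 31 days (May has 31).
Jun 28, 1795 → Jun 30, 1795: 2 days.
Total: 7944 days.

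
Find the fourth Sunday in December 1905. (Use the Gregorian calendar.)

December 24, 1905

December 1, 1905 is a Friday.
The first Sunday is therefore December 3 (2 days later).
The fourth Sunday is 3 + 3×7 = December 24.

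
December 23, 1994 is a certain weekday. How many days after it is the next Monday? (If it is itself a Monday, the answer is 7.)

3

Dec 23, 1994 is a Friday.
From Friday to the next Monday is 3 days.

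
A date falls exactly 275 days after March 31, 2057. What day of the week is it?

Monday

First find the weekday of Mar 31, 2057. Doomsday rule: the anchor day for the 2000s is Tuesday. For year 57: 57÷12 = 4 r 9, and 9÷4 = 2, so 4+9+2 = 15.
Tuesday + 15 ≡ Wednesday — that's 2057's doomsday.
In March the doomsday date is Mar 14.
Mar 31 is 17 days after Mar 14; 17 mod 7 = 3, so Wednesday + 3 = Saturday.
275 mod 7 = 2, so 275 days after a Saturday is Saturday + 2 = Monday.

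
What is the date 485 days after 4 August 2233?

+365 (one year) → Aug 4, 2234 (120 left).
Aug has 31 days: +28 → Sep 1, 2234 (92 left).
Sep has 30 days: +30 → Oct 1, 2234 (62 left).
Oct has 31 days: +31 → Nov 1, 2234 (31 left).
Nov has 30 days: +30 → Dec 1, 2234 (1 left).
+1 → Dec 2, 2234.

December 2, 2234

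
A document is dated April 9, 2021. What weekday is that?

Friday

Doomsday rule: the anchor day for the 2000s is Tuesday. For year 21: 21÷12 = 1 r 9, and 9÷4 = 2, so 1+9+2 = 12.
Tuesday + 12 ≡ Sunday — that's 2021's doomsday.
In April the doomsday date is Apr 4.
Apr 9 is 5 days after Apr 4; 5 mod 7 = 5, so Sunday + 5 = Friday.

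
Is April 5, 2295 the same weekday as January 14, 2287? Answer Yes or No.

Yes

From Jan 14, 2287 to Apr 5, 2295 is 3003 days.
3003 mod 7 = 0, so they are the same weekday.
(Jan 14, 2287 is a Friday; Apr 5, 2295 is a Friday.)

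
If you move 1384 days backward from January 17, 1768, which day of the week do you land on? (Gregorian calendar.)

First find the weekday of Jan 17, 1768. Doomsday rule: the anchor day for the 1700s is Sunday. For year 68: 68÷12 = 5 r 8, and 8÷4 = 2, so 5+8+2 = 15.
Sunday + 15 ≡ Monday — that's 1768's doomsday.
In January the doomsday date is Jan 4 (1768 is a leap year (divisible by 4)).
Jan 17 is 13 days after Jan 4; 13 mod 7 = 6, so Monday + 6 = Sunday.
1384 mod 7 = 5, so 1384 days before a Sunday is Sunday − 5 = Tuesday.

Tuesday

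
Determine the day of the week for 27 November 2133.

Doomsday rule: the anchor day for the 2100s is Sunday. For year 33: 33÷12 = 2 r 9, and 9÷4 = 2, so 2+9+2 = 13.
Sunday + 13 ≡ Saturday — that's 2133's doomsday.
In November the doomsday date is Nov 7.
Nov 27 is 20 days after Nov 7; 20 mod 7 = 6, so Saturday + 6 = Friday.

Friday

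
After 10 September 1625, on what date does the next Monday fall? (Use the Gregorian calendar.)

Sep 10, 1625 is a Wednesday.
From Wednesday to the next Monday is 5 days.
Sep 10, 1625 + 5 = Sep 15, 1625.

September 15, 1625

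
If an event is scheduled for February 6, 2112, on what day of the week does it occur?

Doomsday rule: the anchor day for the 2100s is Sunday. For year 12: 12÷12 = 1 r 0, and 0÷4 = 0, so 1+0+0 = 1.
Sunday + 1 ≡ Monday — that's 2112's doomsday.
In February the doomsday date is Feb 29 (2112 is a leap year (divisible by 4)).
Feb 6 is 23 days before Feb 29; 23 mod 7 = 2, so Monday − 2 = Saturday.

Saturday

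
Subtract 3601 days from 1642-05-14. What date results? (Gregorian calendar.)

July 4, 1632

−365 (one year) → May 14, 1641 (3236 left).
−365 (one year) → May 14, 1640 (2871 left).
−366 (one year; includes Feb 29, 1640) → May 14, 1639 (2505 left).
−365 (one year) → May 14, 1638 (2140 left).
−365 (one year) → May 14, 1637 (1775 left).
−365 (one year) → May 14, 1636 (1410 left).
−366 (one year; includes Feb 29, 1636) → May 14, 1635 (1044 left).
−365 (one year) → May 14, 1634 (679 left).
−365 (one year) → May 14, 1633 (314 left).
−14 → Apr 30, 1633 (end of Apr, 30 days; 300 left).
−30 → Mar 31, 1633 (end of Mar, 31 days; 270 left).
−31 → Feb 28, 1633 (end of Feb, 28 days; 239 left).
−28 → Jan 31, 1633 (end of Jan, 31 days; 211 left).
−31 → Dec 31, 1632 (end of Dec, 31 days; 180 left).
−31 → Nov 30, 1632 (end of Nov, 30 days; 149 left).
−30 → Oct 31, 1632 (end of Oct, 31 days; 119 left).
−31 → Sep 30, 1632 (end of Sep, 30 days; 88 left).
−30 → Aug 31, 1632 (end of Aug, 31 days; 58 left).
−31 → Jul 31, 1632 (end of Jul, 31 days; 27 left).
−27 → Jul 4, 1632.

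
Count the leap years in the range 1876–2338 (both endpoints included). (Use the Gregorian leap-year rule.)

112

Multiples of 4 in [1876,2338]: 116.
Of those, multiples of 100: 5 (not leap unless ÷400).
Multiples of 400: 1.
Leap years = 116 − 5 + 1 = 112.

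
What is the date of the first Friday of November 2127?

November 7, 2127

November 1, 2127 is a Saturday.
The first Friday is therefore November 7 (6 days later).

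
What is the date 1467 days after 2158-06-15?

+365 (one year) → Jun 15, 2159 (1102 left).
+366 (one year; includes Feb 29, 2160) → Jun 15, 2160 (736 left).
+365 (one year) → Jun 15, 2161 (371 left).
Jun has 30 days: +16 → Jul 1, 2161 (355 left).
Jul has 31 days: +31 → Aug 1, 2161 (324 left).
Aug has 31 days: +31 → Sep 1, 2161 (293 left).
Sep has 30 days: +30 → Oct 1, 2161 (263 left).
Oct has 31 days: +31 → Nov 1, 2161 (232 left).
Nov has 30 days: +30 → Dec 1, 2161 (202 left).
Dec has 31 days: +31 → Jan 1, 2162 (171 left).
Jan has 31 days: +31 → Feb 1, 2162 (140 left).
Feb has 28 days: +28 → Mar 1, 2162 (112 left).
Mar has 31 days: +31 → Apr 1, 2162 (81 left).
Apr has 30 days: +30 → May 1, 2162 (51 left).
May has 31 days: +31 → Jun 1, 2162 (20 left).
+20 → Jun 21, 2162.

June 21, 2162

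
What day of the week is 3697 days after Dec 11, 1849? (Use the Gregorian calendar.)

Wednesday

First find the weekday of Dec 11, 1849. Doomsday rule: the anchor day for the 1800s is Friday. For year 49: 49÷12 = 4 r 1, and 1÷4 = 0, so 4+1+0 = 5.
Friday + 5 ≡ Wednesday — that's 1849's doomsday.
In December the doomsday date is Dec 12.
Dec 11 is 1 day before Dec 12; 1 mod 7 = 1, so Wednesday − 1 = Tuesday.
3697 mod 7 = 1, so 3697 days after a Tuesday is Tuesday + 1 = Wednesday.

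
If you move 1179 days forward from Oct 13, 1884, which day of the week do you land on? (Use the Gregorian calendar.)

First find the weekday of Oct 13, 1884. Doomsday rule: the anchor day for the 1800s is Friday. For year 84: 84÷12 = 7 r 0, and 0÷4 = 0, so 7+0+0 = 7.
Friday + 7 ≡ Friday — that's 1884's doomsday.
In October the doomsday date is Oct 10.
Oct 13 is 3 days after Oct 10; 3 mod 7 = 3, so Friday + 3 = Monday.
1179 mod 7 = 3, so 1179 days after a Monday is Monday + 3 = Thursday.

Thursday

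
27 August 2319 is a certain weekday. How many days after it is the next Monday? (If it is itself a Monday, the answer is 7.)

5

Aug 27, 2319 is a Wednesday.
From Wednesday to the next Monday is 5 days.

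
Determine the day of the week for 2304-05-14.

Saturday

Doomsday rule: the anchor day for the 2300s is Wednesday. For year 04: 4÷12 = 0 r 4, and 4÷4 = 1, so 0+4+1 = 5.
Wednesday + 5 ≡ Monday — that's 2304's doomsday.
In May the doomsday date is May 9.
May 14 is 5 days after May 9; 5 mod 7 = 5, so Monday + 5 = Saturday.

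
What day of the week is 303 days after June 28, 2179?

First find the weekday of Jun 28, 2179. Doomsday rule: the anchor day for the 2100s is Sunday. For year 79: 79÷12 = 6 r 7, and 7÷4 = 1, so 6+7+1 = 14.
Sunday + 14 ≡ Sunday — that's 2179's doomsday.
In June the doomsday date is Jun 6.
Jun 28 is 22 days after Jun 6; 22 mod 7 = 1, so Sunday + 1 = Monday.
303 mod 7 = 2, so 303 days after a Monday is Monday + 2 = Wednesday.

Wednesday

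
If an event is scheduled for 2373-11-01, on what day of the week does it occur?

Thursday

Doomsday rule: the anchor day for the 2300s is Wednesday. For year 73: 73÷12 = 6 r 1, and 1÷4 = 0, so 6+1+0 = 7.
Wednesday + 7 ≡ Wednesday — that's 2373's doomsday.
In November the doomsday date is Nov 7.
Nov 1 is 6 days before Nov 7; 6 mod 7 = 6, so Wednesday − 6 = Thursday.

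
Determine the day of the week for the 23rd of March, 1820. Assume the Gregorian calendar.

Thursday

Doomsday rule: the anchor day for the 1800s is Friday. For year 20: 20÷12 = 1 r 8, and 8÷4 = 2, so 1+8+2 = 11.
Friday + 11 ≡ Tuesday — that's 1820's doomsday.
In March the doomsday date is Mar 14.
Mar 23 is 9 days after Mar 14; 9 mod 7 = 2, so Tuesday + 2 = Thursday.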